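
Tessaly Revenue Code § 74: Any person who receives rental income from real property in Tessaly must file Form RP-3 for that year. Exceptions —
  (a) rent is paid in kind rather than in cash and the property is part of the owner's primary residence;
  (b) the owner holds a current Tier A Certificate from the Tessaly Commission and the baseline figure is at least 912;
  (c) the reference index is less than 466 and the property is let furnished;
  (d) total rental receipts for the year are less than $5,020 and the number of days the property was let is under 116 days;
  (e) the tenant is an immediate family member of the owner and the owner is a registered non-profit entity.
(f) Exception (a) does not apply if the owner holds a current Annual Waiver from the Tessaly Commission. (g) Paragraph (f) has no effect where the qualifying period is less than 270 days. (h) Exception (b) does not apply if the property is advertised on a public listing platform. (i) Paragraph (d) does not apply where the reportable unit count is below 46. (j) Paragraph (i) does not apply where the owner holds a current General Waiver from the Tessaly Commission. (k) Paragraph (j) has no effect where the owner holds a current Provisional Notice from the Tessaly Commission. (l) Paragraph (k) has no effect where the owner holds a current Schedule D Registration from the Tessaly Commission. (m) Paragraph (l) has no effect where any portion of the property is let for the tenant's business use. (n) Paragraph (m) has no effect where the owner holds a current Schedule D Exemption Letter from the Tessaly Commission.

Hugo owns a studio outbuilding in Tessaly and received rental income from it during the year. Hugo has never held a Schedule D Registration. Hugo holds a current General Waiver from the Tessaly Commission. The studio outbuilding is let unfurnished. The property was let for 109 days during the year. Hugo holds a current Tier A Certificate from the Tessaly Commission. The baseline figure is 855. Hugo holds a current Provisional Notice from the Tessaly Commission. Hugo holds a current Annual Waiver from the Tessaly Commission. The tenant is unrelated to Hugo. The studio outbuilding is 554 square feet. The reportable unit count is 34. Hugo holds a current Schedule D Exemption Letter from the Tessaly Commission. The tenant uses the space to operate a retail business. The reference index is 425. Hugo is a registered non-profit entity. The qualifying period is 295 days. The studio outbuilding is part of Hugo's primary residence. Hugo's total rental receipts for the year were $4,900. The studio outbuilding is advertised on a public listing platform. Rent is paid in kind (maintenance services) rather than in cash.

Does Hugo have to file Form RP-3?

Yes — Hugo must file Form RP-3.

Exception (a) is satisfied on its face — rent is paid in kind; the studio outbuilding is part of the primary residence. But: (f) is triggered — a current Annual Waiver is held. (g), which would lift (f), does not operate here — the qualifying period is 295 days, not less than 270 days. Exception (a) does not apply.
Exception (b) requires that the baseline figure is at least 912; but the baseline figure is 855, short of 912, so (b) is unavailable.
Exception (c) does not apply: the property is let unfurnished.
Exception (d): total rental receipts for the year are $4,900, less than the $5,020 limit; the number of days the property was let is 109 days, under the 116 days limit — every condition holds. Turning to paragraphs (i)–(n): (i) operates against (d): the reportable unit count is 34, below the 46 limit. (j) would limit (i) — a current General Waiver is held — but (k) sets (j) aside: (k) is engaged — a current Provisional Notice is held. (l), which would lift (k), does not operate here — the Schedule D Registration is not current. So (d) is unavailable.
Exception (e) does not apply: the tenant is unrelated to the owner.
No exception applies. The general rule governs.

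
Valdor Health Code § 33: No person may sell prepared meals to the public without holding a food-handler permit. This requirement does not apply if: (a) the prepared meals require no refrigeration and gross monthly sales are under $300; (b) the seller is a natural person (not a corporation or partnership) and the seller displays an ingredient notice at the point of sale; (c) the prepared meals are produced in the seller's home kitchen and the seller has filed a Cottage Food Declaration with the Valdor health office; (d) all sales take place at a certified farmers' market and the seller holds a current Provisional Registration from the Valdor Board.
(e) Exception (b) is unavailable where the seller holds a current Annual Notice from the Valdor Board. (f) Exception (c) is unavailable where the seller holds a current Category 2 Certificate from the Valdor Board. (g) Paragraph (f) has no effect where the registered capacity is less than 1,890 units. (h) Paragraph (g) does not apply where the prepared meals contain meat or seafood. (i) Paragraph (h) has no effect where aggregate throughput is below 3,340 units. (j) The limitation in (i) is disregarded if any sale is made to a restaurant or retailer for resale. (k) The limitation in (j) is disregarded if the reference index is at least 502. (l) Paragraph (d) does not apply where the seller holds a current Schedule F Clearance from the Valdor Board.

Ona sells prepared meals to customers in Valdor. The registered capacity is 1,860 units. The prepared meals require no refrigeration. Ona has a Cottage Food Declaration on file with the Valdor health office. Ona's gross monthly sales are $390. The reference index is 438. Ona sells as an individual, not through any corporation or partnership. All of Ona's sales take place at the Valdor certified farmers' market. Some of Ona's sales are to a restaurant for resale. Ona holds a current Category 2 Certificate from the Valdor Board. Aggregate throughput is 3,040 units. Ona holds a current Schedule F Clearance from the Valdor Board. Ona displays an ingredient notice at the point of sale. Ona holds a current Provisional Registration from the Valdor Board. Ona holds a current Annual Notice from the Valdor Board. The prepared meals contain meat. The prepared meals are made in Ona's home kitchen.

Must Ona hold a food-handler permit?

Yes — Ona must hold a food-handler permit.

Exception (a) does not apply: gross monthly sales are $390, not under $300.
Exception (b)'s conditions are all satisfied: the seller is a natural person; an ingredient notice is displayed. Turning to paragraph (e): (e) operates — a current Annual Notice is held. Exception (b) does not apply.
Exception (c)'s conditions are all satisfied: the prepared meals are home-kitchen produced; a Cottage Food Declaration is on file. However, paragraphs (f)–(k) must be considered: (f) operates — a current Category 2 Certificate is held. (g) would limit (f) — the registered capacity is 1,860 units, less than the 1,890 units limit — but (h) sets (g) aside: (h) operates — the prepared meals contain meat. (i) would limit (h) — aggregate throughput is 3,040 units, below the 3,340 units limit — but (j) sets (i) aside: (j) is triggered — some sales are to a restaurant for resale. (k), which would lift (j), does not operate here — the reference index is 438, short of 502. So (c) is unavailable.
All of (d)'s requirements are met (all sales are at a certified farmers' market; a current Provisional Registration is held). But applying paragraph (l): (l) operates against (d): a current Schedule F Clearance is held. (d) is therefore removed.
No exception displaces § 33.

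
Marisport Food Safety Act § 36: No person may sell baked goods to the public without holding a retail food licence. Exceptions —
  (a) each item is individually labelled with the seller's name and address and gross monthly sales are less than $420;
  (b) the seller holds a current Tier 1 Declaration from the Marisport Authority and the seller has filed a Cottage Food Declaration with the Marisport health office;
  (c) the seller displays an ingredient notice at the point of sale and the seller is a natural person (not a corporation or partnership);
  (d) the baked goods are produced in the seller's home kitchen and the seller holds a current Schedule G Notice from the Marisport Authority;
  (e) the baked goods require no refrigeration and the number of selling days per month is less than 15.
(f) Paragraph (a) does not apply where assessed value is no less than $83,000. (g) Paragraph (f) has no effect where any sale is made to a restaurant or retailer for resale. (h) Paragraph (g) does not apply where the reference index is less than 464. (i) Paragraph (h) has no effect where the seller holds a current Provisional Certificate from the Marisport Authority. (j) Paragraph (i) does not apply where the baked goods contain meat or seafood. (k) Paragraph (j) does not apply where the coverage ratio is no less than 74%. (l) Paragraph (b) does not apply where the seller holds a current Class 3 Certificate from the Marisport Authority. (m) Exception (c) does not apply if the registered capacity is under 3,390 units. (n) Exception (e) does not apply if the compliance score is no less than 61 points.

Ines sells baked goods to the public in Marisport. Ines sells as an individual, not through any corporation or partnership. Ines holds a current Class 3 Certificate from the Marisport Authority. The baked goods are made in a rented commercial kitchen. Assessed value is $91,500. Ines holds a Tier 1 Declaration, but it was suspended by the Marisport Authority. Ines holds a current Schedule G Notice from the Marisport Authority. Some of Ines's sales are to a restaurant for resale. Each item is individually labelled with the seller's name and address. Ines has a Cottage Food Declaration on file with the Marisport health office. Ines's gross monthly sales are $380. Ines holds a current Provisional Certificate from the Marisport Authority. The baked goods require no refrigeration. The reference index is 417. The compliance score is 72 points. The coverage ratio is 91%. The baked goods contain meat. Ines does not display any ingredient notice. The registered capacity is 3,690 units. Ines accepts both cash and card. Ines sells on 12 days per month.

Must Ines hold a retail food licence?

No — exception (a) applies; Ines is not required to hold a retail food licence.

Exception (a): items are individually labelled; gross monthly sales are $380, less than the $420 limit — every condition holds. As to paragraphs (f)–(k): (f) would limit (a) — assessed value is $91,500, meeting the $83,000 threshold — but (g) sets (f) aside: (g) operates against (f): some sales are to a restaurant for resale. (h) would limit (g) — the reference index is 417, less than the 464 limit — but (i) sets (h) aside: (i) operates against (h): a current Provisional Certificate is held. (j) would limit (i) — the baked goods contain meat — but (k) sets (j) aside: (k) operates against (j): the coverage ratio is 91%, meeting the 74% threshold. (a) remains available.
Exception (b) does not apply: no current Tier 1 Declaration is held.
Exception (c) does not apply: no ingredient notice is displayed.
Exception (d) does not apply: the baked goods are made in a commercial kitchen, not a home kitchen.
Exception (e) is satisfied on its face — the baked goods are shelf-stable; the number of selling days per month is 12, less than the 15 limit. But: (n) is triggered — the compliance score is 72 points, meeting the 61 points threshold. Exception (e) does not apply.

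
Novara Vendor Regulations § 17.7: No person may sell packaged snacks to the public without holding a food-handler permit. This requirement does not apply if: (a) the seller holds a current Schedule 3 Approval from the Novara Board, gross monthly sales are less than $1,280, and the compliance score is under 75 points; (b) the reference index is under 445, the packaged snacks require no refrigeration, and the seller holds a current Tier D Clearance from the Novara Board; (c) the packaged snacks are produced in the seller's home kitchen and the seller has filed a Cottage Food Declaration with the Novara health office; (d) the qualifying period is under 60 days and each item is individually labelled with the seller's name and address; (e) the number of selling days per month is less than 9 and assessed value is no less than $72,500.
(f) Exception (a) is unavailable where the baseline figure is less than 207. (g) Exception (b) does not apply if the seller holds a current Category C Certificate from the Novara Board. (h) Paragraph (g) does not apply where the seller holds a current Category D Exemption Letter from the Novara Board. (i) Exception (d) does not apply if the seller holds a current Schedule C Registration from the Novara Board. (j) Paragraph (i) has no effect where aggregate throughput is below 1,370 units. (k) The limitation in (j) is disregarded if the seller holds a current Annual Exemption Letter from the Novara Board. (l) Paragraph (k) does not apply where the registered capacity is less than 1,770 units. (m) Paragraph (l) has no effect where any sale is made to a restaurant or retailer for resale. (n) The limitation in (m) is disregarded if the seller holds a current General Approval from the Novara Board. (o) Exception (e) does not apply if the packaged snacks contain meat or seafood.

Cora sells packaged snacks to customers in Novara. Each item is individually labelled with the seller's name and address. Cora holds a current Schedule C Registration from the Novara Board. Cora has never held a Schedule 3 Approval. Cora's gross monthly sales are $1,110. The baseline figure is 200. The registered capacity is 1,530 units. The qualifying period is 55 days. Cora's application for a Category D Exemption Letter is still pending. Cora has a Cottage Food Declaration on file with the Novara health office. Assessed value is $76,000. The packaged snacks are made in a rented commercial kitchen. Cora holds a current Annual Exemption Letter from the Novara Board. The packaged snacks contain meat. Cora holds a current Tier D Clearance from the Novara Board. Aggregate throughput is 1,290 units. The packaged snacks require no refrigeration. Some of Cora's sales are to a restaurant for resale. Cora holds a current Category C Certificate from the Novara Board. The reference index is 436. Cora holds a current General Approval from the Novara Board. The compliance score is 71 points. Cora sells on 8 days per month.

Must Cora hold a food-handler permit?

No — exception (d) applies; Cora is not required to hold a food-handler permit.

Exception (a) does not apply: the Schedule 3 Approval is not current.
Exception (b): the reference index is 436, under the 445 limit; the packaged snacks are shelf-stable; a current Tier D Clearance is held — every condition holds. But: (g) applies — a current Category C Certificate is held. (h) does not operate here (no current Category D Exemption Letter is held), so (g) stands. Exception (b) does not apply.
Exception (c) requires that the packaged snacks are produced in the seller's home kitchen; but the packaged snacks are made in a commercial kitchen, not a home kitchen, so (c) is unavailable.
Exception (d) is satisfied on its face — the qualifying period is 55 days, under the 60 days limit; items are individually labelled. Under paragraphs (i)–(n): (i) applies (a current Schedule C Registration is held), but is itself disapplied by (j): (j) operates against (i): aggregate throughput is 1,290 units, below the 1,370 units limit. (k) would limit (j) — a current Annual Exemption Letter is held — but (l) sets (k) aside: (l) is triggered — the registered capacity is 1,530 units, less than the 1,770 units limit. (m) would limit (l) — some sales are to a restaurant for resale — but (n) sets (m) aside: (n) is triggered — a current General Approval is held. Exception (d) stands.
Exception (e) is satisfied on its face — the number of selling days per month is 8, less than the 9 limit; assessed value is $76,000, meeting the $72,500 threshold. But: (o) operates against (e): the packaged snacks contain meat. (e) is therefore removed.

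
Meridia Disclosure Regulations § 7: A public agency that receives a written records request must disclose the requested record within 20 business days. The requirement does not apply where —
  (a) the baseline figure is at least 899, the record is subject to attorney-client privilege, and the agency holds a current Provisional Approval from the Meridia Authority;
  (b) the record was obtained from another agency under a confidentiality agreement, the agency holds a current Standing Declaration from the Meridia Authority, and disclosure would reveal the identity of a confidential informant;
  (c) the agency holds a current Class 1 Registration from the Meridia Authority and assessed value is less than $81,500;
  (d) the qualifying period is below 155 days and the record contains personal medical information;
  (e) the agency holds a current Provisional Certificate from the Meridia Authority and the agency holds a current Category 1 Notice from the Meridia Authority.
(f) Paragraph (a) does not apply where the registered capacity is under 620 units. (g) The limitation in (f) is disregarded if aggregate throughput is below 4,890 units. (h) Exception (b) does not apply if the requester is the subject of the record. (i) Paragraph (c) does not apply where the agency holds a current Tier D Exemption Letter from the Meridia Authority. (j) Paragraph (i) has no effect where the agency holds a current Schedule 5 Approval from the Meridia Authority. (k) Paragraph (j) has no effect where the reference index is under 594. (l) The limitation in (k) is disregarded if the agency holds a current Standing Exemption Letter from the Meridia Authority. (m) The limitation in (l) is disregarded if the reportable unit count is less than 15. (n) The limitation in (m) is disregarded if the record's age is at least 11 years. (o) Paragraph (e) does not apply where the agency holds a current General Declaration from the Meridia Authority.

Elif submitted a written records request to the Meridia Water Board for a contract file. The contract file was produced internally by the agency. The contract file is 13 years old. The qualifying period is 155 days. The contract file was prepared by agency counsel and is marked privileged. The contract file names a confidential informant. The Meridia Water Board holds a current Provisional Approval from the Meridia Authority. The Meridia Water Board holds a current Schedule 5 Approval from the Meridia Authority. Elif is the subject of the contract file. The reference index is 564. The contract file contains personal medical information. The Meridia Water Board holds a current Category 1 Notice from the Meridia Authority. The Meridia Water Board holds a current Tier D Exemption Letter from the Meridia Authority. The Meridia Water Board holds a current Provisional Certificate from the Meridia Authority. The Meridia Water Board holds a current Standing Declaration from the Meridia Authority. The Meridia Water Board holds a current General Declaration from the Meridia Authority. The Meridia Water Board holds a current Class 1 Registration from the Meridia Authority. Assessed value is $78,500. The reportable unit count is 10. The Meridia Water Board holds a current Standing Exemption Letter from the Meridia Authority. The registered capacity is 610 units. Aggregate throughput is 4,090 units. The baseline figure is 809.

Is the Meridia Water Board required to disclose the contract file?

No — exception (c) applies; the Meridia Water Board is not required to disclose the contract file.

Exception (a) requires that the baseline figure is at least 899; but the baseline figure is 809, short of 899, so (a) is unavailable.
Exception (b) fails — the contract file was produced internally.
Exception (c) is satisfied on its face — a current Class 1 Registration is held; assessed value is $78,500, less than the $81,500 limit. Considering the limiting provisions: (i) would limit (c) — a current Tier D Exemption Letter is held — but (j) sets (i) aside: (j) operates against (i): a current Schedule 5 Approval is held. (k) would limit (j) — the reference index is 564, under the 594 limit — but (l) sets (k) aside: (l) operates against (k): a current Standing Exemption Letter is held. (m) is engaged (the reportable unit count is 10, less than the 15 limit), but is displaced by (n): (n) operates against (m): the record's age is 13 years, meeting the 11 years threshold. (c) remains available.
Exception (d) does not apply: the qualifying period is 155 days, not below 155 days.
Exception (e)'s conditions are all satisfied: a current Provisional Certificate is held; a current Category 1 Notice is held. However, paragraph (o) must be considered: (o) operates against (e): a current General Declaration is held. Exception (e) does not apply.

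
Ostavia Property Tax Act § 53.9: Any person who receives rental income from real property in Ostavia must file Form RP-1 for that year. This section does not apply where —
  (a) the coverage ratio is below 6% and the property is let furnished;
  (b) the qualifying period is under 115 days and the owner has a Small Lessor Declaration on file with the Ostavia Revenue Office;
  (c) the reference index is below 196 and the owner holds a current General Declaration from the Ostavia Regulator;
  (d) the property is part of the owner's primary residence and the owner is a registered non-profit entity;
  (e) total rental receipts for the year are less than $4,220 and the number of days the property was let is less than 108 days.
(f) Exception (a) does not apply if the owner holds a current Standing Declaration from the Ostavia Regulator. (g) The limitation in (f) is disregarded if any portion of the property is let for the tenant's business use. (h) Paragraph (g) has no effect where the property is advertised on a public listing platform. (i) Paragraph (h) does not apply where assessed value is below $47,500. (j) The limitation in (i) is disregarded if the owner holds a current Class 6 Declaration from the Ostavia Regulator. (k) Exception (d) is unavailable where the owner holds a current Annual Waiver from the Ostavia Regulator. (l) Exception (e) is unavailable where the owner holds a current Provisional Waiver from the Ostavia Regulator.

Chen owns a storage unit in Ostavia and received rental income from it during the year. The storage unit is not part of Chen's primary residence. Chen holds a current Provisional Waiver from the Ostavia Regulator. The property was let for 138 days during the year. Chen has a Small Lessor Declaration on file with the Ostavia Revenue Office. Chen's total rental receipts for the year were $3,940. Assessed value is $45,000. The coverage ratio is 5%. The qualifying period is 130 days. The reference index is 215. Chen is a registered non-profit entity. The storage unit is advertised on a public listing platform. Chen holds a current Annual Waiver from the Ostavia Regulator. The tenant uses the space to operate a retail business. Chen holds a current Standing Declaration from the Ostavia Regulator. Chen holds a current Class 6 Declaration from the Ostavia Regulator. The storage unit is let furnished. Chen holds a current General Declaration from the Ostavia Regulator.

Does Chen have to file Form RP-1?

Exception (a)'s conditions are all satisfied: the coverage ratio is 5%, below the 6% limit; the property is let furnished. However, paragraphs (f)–(j) must be considered: (f) operates — a current Standing Declaration is held. (g) would limit (f) — the space is let for business use — but (h) sets (g) aside: (h) operates against (g): the property is publicly advertised. (i) would limit (h) — assessed value is $45,000, below the $47,500 limit — but (j) sets (i) aside: (j) operates against (i): a current Class 6 Declaration is held. So (a) is unavailable.
Exception (b) does not apply: the qualifying period is 130 days, not under 115 days.
Exception (c) does not apply: the reference index is 215, not below 196.
Exception (d) fails — the storage unit is not part of the primary residence.
Exception (e) requires that the number of days the property was let is less than 108 days; but the number of days the property was let is 138 days, not less than 108 days, so (e) is unavailable.
Every exception is unavailable, so the rule governs.

Yes — Chen must file Form RP-1.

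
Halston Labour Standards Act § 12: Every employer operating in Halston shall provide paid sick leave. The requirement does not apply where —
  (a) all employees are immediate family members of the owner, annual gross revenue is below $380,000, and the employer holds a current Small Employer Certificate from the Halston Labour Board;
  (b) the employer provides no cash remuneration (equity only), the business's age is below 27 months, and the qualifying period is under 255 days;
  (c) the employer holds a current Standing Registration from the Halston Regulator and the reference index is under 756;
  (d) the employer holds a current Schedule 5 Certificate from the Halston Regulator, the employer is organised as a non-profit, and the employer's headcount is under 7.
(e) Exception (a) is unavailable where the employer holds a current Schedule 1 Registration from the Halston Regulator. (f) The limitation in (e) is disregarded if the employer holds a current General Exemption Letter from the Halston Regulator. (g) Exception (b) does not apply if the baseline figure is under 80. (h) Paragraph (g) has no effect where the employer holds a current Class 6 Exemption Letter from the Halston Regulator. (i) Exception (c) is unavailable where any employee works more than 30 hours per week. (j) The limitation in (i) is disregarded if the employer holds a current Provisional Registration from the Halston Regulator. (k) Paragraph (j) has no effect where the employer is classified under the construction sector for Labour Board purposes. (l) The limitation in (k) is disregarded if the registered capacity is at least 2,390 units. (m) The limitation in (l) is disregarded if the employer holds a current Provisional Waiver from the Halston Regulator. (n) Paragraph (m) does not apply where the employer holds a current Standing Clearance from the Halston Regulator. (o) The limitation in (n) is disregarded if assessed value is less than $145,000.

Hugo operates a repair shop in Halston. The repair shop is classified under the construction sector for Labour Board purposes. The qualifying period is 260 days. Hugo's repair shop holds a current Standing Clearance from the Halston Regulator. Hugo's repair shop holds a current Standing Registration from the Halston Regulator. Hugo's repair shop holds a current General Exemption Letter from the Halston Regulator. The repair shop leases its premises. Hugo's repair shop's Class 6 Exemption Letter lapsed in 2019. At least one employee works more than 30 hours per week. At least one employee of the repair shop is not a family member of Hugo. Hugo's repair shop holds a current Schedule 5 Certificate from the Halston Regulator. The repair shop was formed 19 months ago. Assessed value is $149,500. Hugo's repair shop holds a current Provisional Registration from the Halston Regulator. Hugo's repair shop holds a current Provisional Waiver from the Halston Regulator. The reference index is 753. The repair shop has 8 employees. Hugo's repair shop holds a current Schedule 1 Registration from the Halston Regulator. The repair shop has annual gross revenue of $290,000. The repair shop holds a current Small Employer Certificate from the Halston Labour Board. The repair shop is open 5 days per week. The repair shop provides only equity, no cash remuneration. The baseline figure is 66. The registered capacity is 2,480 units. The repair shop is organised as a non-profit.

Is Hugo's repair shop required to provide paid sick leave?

No — exception (c) applies; Hugo's repair shop is not required to provide paid sick leave.

Exception (a) does not apply: at least one employee is not a family member.
Exception (b) fails — the qualifying period is 260 days, not under 255 days.
Exception (c): a current Standing Registration is held; the reference index is 753, under the 756 limit — every condition holds. Considering the limiting provisions: (i) would limit (c) — at least one employee exceeds 30 hours/week — but (j) sets (i) aside: (j) is engaged — a current Provisional Registration is held. (k) applies (the repair shop is classified under the construction sector), but yields to (l): (l) operates against (k): the registered capacity is 2,480 units, meeting the 2,390 units threshold. (m) is engaged (a current Provisional Waiver is held), but is itself disapplied by (n): (n) operates — a current Standing Clearance is held. (o), which would lift (n), is not engaged — assessed value is $149,500, not less than $145,000. Exception (c) stands.
Exception (d) requires that the employer's headcount is under 7; but the employer's headcount is 8, not under 7, so (d) is unavailable.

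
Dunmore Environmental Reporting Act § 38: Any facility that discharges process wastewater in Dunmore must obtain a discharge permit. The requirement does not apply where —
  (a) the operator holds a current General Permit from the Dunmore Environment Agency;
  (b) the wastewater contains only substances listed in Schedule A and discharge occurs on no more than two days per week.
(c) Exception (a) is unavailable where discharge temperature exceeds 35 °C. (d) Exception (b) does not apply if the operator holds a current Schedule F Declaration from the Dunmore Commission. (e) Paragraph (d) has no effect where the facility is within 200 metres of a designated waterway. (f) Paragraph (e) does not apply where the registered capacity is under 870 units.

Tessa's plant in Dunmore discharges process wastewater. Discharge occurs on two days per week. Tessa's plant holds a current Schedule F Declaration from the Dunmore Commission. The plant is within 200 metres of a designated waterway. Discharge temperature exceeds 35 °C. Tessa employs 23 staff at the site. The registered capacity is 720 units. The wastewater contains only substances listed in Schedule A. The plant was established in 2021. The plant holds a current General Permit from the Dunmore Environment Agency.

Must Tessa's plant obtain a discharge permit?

Yes — Tessa's plant must obtain a discharge permit.

All of (a)'s requirements are met (a current General Permit is held). But: (c) operates against (a): discharge temperature exceeds 35 °C. (a) is therefore removed.
All of (b)'s requirements are met (the wastewater is Schedule-A-only; discharge occurs on no more than two days per week). But applying paragraphs (d)–(f): (d) operates against (b): a current Schedule F Declaration is held. (e) applies (the plant is within 200 m of a designated waterway), but is itself disapplied by (f): (f) operates against (e): the registered capacity is 720 units, under the 870 units limit. So (b) is unavailable.
Every exception is unavailable, so the rule governs.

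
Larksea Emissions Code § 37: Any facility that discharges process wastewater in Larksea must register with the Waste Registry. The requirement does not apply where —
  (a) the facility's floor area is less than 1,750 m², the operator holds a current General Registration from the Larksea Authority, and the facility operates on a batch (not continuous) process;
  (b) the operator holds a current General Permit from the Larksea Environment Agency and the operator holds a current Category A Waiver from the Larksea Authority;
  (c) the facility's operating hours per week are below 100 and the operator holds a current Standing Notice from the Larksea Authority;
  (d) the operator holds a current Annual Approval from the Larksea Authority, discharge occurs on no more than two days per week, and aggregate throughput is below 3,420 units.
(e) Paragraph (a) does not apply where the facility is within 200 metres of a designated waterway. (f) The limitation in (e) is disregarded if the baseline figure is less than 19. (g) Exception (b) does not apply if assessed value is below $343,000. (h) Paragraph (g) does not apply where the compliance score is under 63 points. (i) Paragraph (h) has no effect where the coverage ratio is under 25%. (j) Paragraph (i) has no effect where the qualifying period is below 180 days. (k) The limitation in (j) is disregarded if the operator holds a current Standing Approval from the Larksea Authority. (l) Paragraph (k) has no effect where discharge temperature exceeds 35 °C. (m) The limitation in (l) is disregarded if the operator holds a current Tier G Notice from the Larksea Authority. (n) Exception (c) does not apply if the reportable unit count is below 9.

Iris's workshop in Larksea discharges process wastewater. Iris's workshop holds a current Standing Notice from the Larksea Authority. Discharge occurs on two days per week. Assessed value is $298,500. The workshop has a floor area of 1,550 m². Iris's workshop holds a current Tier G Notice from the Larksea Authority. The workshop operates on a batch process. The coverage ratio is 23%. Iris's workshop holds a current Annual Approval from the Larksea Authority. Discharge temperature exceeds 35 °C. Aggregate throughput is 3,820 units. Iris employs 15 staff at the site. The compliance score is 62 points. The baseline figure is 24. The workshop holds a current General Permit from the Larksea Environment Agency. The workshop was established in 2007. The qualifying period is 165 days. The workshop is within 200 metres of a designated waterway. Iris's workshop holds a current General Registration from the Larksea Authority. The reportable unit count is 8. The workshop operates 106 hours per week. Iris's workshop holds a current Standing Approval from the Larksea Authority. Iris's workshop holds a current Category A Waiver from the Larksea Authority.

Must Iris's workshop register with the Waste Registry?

Exception (a): the facility's floor area is 1,550 m², less than the 1,750 m² limit; a current General Registration is held; the facility operates on a batch process — every condition holds. Turning to paragraphs (e)–(f): (e) operates against (a): the workshop is within 200 m of a designated waterway. (f) is not engaged (the baseline figure is 24, not less than 19), so (e) stands. So (a) is unavailable.
Exception (b) is satisfied on its face — a current General Permit is held; a current Category A Waiver is held. But: (g) is triggered — assessed value is $298,500, below the $343,000 limit. (h) operates (the compliance score is 62 points, under the 63 points limit), but is itself disapplied by (i): (i) operates against (h): the coverage ratio is 23%, under the 25% limit. (j) operates (the qualifying period is 165 days, below the 180 days limit), but is displaced by (k): (k) is engaged — a current Standing Approval is held. (l) would limit (k) — discharge temperature exceeds 35 °C — but (m) sets (l) aside: (m) operates against (l): a current Tier G Notice is held. So (b) is unavailable.
Exception (c) fails — the facility's operating hours per week are 106, not below 100.
Exception (d) requires that aggregate throughput is below 3,420 units; but aggregate throughput is 3,820 units, not below 3,420 units, so (d) is unavailable.
No exception displaces § 37.

Yes — Iris's workshop must register with the Waste Registry.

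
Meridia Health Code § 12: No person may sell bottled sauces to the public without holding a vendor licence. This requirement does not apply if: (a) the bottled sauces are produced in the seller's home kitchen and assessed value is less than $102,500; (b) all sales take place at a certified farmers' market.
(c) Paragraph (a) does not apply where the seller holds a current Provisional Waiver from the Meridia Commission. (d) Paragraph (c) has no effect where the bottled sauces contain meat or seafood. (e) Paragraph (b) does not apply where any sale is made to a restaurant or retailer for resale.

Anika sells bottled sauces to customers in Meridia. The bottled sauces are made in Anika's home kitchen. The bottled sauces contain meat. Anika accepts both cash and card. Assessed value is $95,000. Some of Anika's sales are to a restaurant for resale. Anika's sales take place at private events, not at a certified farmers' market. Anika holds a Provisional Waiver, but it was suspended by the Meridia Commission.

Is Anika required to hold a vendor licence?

No — exception (a) applies; Anika is not required to hold a vendor licence.

Exception (a): the bottled sauces are home-kitchen produced; assessed value is $95,000, less than the $102,500 limit — every condition holds. As to paragraphs (c)–(d): (c), which would limit (a), is not triggered: no current Provisional Waiver is held. Exception (a) stands.
Exception (b) requires that all sales take place at a certified farmers' market; but sales are at private events, not a certified farmers' market, so (b) is unavailable.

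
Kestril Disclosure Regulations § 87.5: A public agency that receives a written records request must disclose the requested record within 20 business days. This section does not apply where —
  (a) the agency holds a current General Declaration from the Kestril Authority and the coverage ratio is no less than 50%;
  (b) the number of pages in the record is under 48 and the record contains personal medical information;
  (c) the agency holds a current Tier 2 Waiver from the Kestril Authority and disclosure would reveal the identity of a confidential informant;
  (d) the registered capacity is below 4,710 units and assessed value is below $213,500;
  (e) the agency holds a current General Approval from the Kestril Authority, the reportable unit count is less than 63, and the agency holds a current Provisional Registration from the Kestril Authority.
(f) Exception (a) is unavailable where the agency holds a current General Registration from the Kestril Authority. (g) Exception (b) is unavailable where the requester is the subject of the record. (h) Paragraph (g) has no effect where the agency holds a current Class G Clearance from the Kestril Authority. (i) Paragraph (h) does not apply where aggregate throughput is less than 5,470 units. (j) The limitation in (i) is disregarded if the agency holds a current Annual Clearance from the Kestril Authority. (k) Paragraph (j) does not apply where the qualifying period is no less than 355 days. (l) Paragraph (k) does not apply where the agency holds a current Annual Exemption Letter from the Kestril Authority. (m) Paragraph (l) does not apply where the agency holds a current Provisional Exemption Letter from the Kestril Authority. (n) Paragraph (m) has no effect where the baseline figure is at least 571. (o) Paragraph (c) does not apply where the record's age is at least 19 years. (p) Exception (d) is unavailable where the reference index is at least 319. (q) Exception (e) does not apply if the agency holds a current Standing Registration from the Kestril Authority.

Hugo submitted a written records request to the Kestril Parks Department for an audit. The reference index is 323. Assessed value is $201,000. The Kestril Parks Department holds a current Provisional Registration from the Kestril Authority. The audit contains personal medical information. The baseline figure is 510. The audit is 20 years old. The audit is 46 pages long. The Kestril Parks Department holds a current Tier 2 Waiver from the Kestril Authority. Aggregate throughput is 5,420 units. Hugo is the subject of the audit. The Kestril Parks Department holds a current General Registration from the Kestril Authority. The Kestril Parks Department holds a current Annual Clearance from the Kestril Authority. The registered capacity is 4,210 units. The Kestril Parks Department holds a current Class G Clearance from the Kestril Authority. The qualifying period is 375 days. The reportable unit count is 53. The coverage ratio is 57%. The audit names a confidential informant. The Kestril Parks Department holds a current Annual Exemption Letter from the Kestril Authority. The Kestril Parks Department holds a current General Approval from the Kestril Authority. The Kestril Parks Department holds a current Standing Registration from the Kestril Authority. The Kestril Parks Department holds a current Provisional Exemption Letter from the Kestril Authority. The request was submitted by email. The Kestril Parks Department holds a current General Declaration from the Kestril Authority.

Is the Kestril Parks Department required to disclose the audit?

All of (a)'s requirements are met (a current General Declaration is held; the coverage ratio is 57%, meeting the 50% threshold). But applying paragraph (f): (f) operates against (a): a current General Registration is held. (a) is therefore removed.
Exception (b): the number of pages in the record is 46, under the 48 limit; the audit contains personal medical information — every condition holds. However, paragraphs (g)–(n) must be considered: (g) is engaged — Hugo is the subject of the audit. (h) would limit (g) — a current Class G Clearance is held — but (i) sets (h) aside: (i) applies — aggregate throughput is 5,420 units, less than the 5,470 units limit. (j) is engaged (a current Annual Clearance is held), but is displaced by (k): (k) operates — the qualifying period is 375 days, meeting the 355 days threshold. (l) is engaged (a current Annual Exemption Letter is held), but is displaced by (m): (m) is engaged — a current Provisional Exemption Letter is held. (n) is not triggered (the baseline figure is 510, short of 571), so (m) stands. So (b) is unavailable.
All of (c)'s requirements are met (a current Tier 2 Waiver is held; the audit names a confidential informant). Turning to paragraph (o): (o) operates — the record's age is 20 years, meeting the 19 years threshold. So (c) is unavailable.
All of (d)'s requirements are met (the registered capacity is 4,210 units, below the 4,710 units limit; assessed value is $201,000, below the $213,500 limit). Turning to paragraph (p): (p) is triggered — the reference index is 323, meeting the 319 threshold. Exception (d) does not apply.
Exception (e)'s conditions are all satisfied: a current General Approval is held; the reportable unit count is 53, less than the 63 limit; a current Provisional Registration is held. But applying paragraph (q): (q) is engaged — a current Standing Registration is held. So (e) is unavailable.
No exception displaces § 87.5.

Yes — the Kestril Parks Department must disclose the audit.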